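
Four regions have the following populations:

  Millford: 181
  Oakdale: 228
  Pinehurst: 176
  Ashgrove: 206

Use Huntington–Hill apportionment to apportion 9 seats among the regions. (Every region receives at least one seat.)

With divisor 89: modified quotas Millford 2.034, Oakdale 2.562, Pinehurst 1.978, Ashgrove 2.315.
Geometric-mean thresholds: Millford √(2·3)=2.449, Oakdale √(2·3)=2.449, Pinehurst √(1·2)=1.414, Ashgrove √(2·3)=2.449.
Each quota rounded against its threshold gives Millford 2, Oakdale 3, Pinehurst 2, Ashgrove 2 (total 9).

Millford 2; Oakdale 3; Pinehurst 2; Ashgrove 2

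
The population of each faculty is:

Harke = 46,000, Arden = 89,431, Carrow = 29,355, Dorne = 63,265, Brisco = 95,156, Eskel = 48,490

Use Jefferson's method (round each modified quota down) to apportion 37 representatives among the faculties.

Standard divisor 371697/37 ≈ 10045.865; standard quotas: Harke 4.579, Arden 8.902, Carrow 2.922, Dorne 6.298, Brisco 9.472, Eskel 4.827.
Rounding down gives 4, 8, 2, 6, 9, 4 = 33 seats, so the divisor must be adjusted.
With modified divisor 9400: modified quotas Harke 4.894, Arden 9.514, Carrow 3.123, Dorne 6.730, Brisco 10.123, Eskel 5.159.
Rounding down: Harke 4, Arden 9, Carrow 3, Dorne 6, Brisco 10, Eskel 5 (total 37).

Harke 4, Arden 9, Carrow 3, Dorne 6, Brisco 10, Eskel 5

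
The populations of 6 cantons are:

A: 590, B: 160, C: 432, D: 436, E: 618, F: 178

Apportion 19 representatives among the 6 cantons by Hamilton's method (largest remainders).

A: 5; B: 1; C: 3; D: 4; E: 5; F: 1

The standard divisor is 2414/19 ≈ 127.053.
Standard quotas: A 4.644, B 1.259, C 3.400, D 3.432, E 4.864, F 1.401.
Lower quotas: A 4, B 1, C 3, D 3, E 4, F 1 (sum 16, leaving 3 seats).
Remainders in descending order: E 0.864, A 0.644, D 0.432, F 0.401, C 0.400, B 0.259.
The surplus seats go to E, A, D.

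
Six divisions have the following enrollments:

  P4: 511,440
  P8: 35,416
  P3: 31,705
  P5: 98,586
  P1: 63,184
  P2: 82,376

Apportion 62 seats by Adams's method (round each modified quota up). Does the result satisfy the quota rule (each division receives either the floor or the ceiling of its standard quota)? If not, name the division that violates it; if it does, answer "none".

P4

Standard quotas: P4 38.543, P8 2.669, P3 2.389, P5 7.430, P1 4.762, P2 6.208.
Adams allocation: P4 37, P8 3, P3 3, P5 8, P1 5, P2 6.
P4 has quota 38.543 (lower 38, upper 39) but receives 37 — outside the quota interval.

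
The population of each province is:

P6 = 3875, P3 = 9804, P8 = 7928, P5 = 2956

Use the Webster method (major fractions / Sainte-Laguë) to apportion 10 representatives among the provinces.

Standard divisor 24563/10 ≈ 2456.3; standard quotas: P6 1.578, P3 3.991, P8 3.228, P5 1.203.
Rounding to the nearest integer gives P6 2, P3 4, P8 3, P5 1 — total 10, matching the house size, so no adjustment is needed.

P6: 2; P3: 4; P8: 3; P5: 1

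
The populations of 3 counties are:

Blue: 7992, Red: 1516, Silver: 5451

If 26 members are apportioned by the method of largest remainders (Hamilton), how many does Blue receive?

14

Standard divisor: 14959 ÷ 26 ≈ 575.346.
Standard quotas: Blue 13.8908, Red 2.6349, Silver 9.4743.
Lower quotas: Blue 13, Red 2, Silver 9 (sum 24, leaving 2 seats).
Remainders in descending order: Blue 0.8908, Red 0.6349, Silver 0.4743.
The surplus seats go to Blue, Red.
Blue receives 14.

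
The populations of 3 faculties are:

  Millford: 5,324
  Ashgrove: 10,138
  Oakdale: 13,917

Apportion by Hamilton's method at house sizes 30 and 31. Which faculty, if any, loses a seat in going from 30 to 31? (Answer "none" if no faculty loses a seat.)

Millford

At 30 seats: Millford 6, Ashgrove 10, Oakdale 14.
At 31 seats: Millford 5, Ashgrove 11, Oakdale 15.
Millford drops from 6 to 5.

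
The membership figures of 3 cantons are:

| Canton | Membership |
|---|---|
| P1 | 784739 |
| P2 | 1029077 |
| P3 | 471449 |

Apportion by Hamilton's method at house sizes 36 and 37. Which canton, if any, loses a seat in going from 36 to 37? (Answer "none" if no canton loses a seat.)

P3

At 36 seats: P1 12, P2 16, P3 8.
At 37 seats: P1 13, P2 17, P3 7.
P3 drops from 8 to 7.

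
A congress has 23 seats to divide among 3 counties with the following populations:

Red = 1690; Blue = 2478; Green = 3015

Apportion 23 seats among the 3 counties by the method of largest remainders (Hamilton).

Standard divisor: 7183 ÷ 23 ≈ 312.304.
Standard quotas: Red 5.411, Blue 7.935, Green 9.654.
Lower quotas: Red 5, Blue 7, Green 9 (sum 21, leaving 2 seats).
Remainders in descending order: Blue 0.935, Green 0.654, Red 0.411.
Largest remainders: Blue, Green receive the extra seats.

Red 5; Blue 8; Green 10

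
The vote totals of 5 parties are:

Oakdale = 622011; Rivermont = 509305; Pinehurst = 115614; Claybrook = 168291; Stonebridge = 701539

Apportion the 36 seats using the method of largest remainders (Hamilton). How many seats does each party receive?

Standard divisor: 2116760 ÷ 36 ≈ 58798.889.
Standard quotas: Oakdale 10.5786, Rivermont 8.6618, Pinehurst 1.9663, Claybrook 2.8621, Stonebridge 11.9312.
Lower quotas: Oakdale 10, Rivermont 8, Pinehurst 1, Claybrook 2, Stonebridge 11 (sum 32, leaving 4 seats).
Remainders in descending order: Pinehurst 0.9663, Stonebridge 0.9312, Claybrook 0.8621, Rivermont 0.6618, Oakdale 0.5786.
The surplus seats go to Pinehurst, Stonebridge, Claybrook, Rivermont.

Oakdale=10, Rivermont=9, Pinehurst=2, Claybrook=3, Stonebridge=12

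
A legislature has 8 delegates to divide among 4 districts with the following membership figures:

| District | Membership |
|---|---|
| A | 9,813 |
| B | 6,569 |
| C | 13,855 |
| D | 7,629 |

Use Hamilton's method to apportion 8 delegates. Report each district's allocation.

A 2, B 1, C 3, D 2

The standard divisor is 37866/8 ≈ 4733.25.
Standard quotas: A 2.0732, B 1.3878, C 2.9272, D 1.6118.
Lower quotas: A 2, B 1, C 2, D 1 (sum 6, leaving 2 seats).
Remainders in descending order: C 0.9272, D 0.6118, B 0.3878, A 0.0732.
The surplus seats go to C, D.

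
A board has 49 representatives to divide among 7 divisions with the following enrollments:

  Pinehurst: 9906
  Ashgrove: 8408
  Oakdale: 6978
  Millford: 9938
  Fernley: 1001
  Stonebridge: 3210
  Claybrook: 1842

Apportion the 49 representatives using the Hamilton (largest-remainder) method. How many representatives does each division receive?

Pinehurst 12, Ashgrove 10, Oakdale 8, Millford 12, Fernley 1, Stonebridge 4, Claybrook 2

Total 41283; standard divisor 41283/49 ≈ 842.51.
Standard quotas: Pinehurst 11.7577, Ashgrove 9.9797, Oakdale 8.2824, Millford 11.7957, Fernley 1.1881, Stonebridge 3.8100, Claybrook 2.1863.
Lower quotas: Pinehurst 11, Ashgrove 9, Oakdale 8, Millford 11, Fernley 1, Stonebridge 3, Claybrook 2 (sum 45, leaving 4 seats).
Remainders in descending order: Ashgrove 0.9797, Stonebridge 0.8100, Millford 0.7957, Pinehurst 0.7577, Oakdale 0.2824, Fernley 0.1881, Claybrook 0.1863.
Largest remainders: Ashgrove, Stonebridge, Millford, Pinehurst receive the extra seats.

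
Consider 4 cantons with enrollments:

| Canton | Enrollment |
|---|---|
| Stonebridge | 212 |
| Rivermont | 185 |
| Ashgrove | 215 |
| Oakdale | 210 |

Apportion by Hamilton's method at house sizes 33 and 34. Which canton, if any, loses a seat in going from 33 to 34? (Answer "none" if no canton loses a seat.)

At 33 seats: Stonebridge 9, Rivermont 7, Ashgrove 9, Oakdale 8.
At 34 seats: Stonebridge 9, Rivermont 7, Ashgrove 9, Oakdale 9.
No canton's allocation decreased.

none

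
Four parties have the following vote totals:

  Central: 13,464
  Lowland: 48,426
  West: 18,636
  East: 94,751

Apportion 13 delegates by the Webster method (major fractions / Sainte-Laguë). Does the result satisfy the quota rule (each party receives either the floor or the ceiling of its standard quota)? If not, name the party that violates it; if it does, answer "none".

Standard quotas: Central 0.999, Lowland 3.592, West 1.382, East 7.028.
Webster allocation: Central 1, Lowland 4, West 1, East 7.
Every allocation lies between the lower and upper quota.

none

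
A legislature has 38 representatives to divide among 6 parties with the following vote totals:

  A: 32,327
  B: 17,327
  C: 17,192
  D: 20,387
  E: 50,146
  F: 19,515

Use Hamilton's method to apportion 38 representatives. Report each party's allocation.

A 8, B 4, C 4, D 5, E 12, F 5

The standard divisor is 156894/38 ≈ 4128.789.
Standard quotas: A 7.8297, B 4.1966, C 4.1639, D 4.9378, E 12.1454, F 4.7266.
Lower quotas: A 7, B 4, C 4, D 4, E 12, F 4 (sum 35, leaving 3 seats).
Remainders in descending order: D 0.9378, A 0.8297, F 0.7266, B 0.1966, C 0.1639, E 0.1454.
Largest remainders: D, A, F receive the extra seats.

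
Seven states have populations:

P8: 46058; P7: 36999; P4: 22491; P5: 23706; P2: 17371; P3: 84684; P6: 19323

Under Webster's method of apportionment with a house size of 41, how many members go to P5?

Standard divisor 250632/41 ≈ 6112.976; standard quotas: P8 7.534, P7 6.053, P4 3.679, P5 3.878, P2 2.842, P3 13.853, P6 3.161.
Rounding to the nearest integer gives 8, 6, 4, 4, 3, 14, 3 = 42 seats, so the divisor must be adjusted.
With modified divisor 6200: modified quotas P8 7.429, P7 5.968, P4 3.628, P5 3.824, P2 2.802, P3 13.659, P6 3.117.
Rounding to the nearest integer: P8 7, P7 6, P4 4, P5 4, P2 3, P3 14, P6 3 (total 41).
P5 receives 4.

4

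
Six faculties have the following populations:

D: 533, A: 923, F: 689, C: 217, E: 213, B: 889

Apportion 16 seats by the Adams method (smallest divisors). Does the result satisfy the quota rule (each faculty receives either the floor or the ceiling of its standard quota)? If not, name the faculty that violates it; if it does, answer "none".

Standard quotas: D 2.462, A 4.263, F 3.182, C 1.002, E 0.984, B 4.106.
Adams allocation: D 3, A 4, F 3, C 1, E 1, B 4.
Every allocation lies between the lower and upper quota.

none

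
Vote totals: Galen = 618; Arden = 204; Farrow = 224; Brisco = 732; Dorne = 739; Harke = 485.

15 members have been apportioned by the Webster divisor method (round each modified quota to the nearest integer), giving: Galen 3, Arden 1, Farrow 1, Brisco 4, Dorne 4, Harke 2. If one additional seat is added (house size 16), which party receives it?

Harke

Priority for the next seat is population ÷ (current seats + 0.5).
Priorities: Galen 176.571, Arden 136.000, Farrow 149.333, Brisco 162.667, Dorne 164.222, Harke 194.000.
Highest priority: Harke.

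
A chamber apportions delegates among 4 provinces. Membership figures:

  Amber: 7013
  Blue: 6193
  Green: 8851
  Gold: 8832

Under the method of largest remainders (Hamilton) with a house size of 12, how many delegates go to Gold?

The standard divisor is 30889/12 ≈ 2574.083.
Standard quotas: Amber 2.7245, Blue 2.4059, Green 3.4385, Gold 3.4311.
Lower quotas: Amber 2, Blue 2, Green 3, Gold 3 (sum 10, leaving 2 seats).
Remainders in descending order: Amber 0.7245, Green 0.4385, Gold 0.4311, Blue 0.4059.
Largest remainders: Amber, Green receive the extra seats.
Gold receives 3.

3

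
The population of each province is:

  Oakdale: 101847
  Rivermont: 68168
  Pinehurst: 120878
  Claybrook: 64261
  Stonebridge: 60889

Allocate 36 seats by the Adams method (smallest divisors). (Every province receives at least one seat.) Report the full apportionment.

Oakdale=9, Rivermont=6, Pinehurst=10, Claybrook=6, Stonebridge=5

Standard divisor 416043/36 ≈ 11556.75; standard quotas: Oakdale 8.813, Rivermont 5.899, Pinehurst 10.460, Claybrook 5.560, Stonebridge 5.269.
Rounding up gives 9, 6, 11, 6, 6 = 38 seats, so the divisor must be adjusted.
With modified divisor 12500: modified quotas Oakdale 8.148, Rivermont 5.453, Pinehurst 9.670, Claybrook 5.141, Stonebridge 4.871.
Rounding up: Oakdale 9, Rivermont 6, Pinehurst 10, Claybrook 6, Stonebridge 5 (total 36).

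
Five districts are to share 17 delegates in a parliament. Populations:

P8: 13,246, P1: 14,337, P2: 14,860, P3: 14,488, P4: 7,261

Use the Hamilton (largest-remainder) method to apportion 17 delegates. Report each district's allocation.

Total 64192; standard divisor 64192/17 = 3776.
Standard quotas: P8 3.5079, P1 3.7969, P2 3.9354, P3 3.8369, P4 1.9229.
Lower quotas: P8 3, P1 3, P2 3, P3 3, P4 1 (sum 13, leaving 4 seats).
Remainders in descending order: P2 0.9354, P4 0.9229, P3 0.8369, P1 0.7969, P8 0.5079.
Largest remainders: P2, P4, P3, P1 receive the extra seats.

P8=3; P1=4; P2=4; P3=4; P4=2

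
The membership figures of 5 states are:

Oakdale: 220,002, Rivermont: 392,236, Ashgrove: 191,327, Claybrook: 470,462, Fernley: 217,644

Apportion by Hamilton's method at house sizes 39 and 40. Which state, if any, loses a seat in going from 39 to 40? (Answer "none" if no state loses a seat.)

none

At 39 seats: Oakdale 6, Rivermont 10, Ashgrove 5, Claybrook 12, Fernley 6.
At 40 seats: Oakdale 6, Rivermont 10, Ashgrove 5, Claybrook 13, Fernley 6.
No state's allocation decreased.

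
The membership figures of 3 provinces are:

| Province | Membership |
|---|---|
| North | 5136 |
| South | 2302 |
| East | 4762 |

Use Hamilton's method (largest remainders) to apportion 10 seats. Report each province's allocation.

Standard divisor: 12200 ÷ 10 = 1220.
Standard quotas: North 4.2098, South 1.8869, East 3.9033.
Lower quotas: North 4, South 1, East 3 (sum 8, leaving 2 seats).
Remainders in descending order: East 0.9033, South 0.8869, North 0.2098.
Largest remainders: East, South receive the extra seats.

North 4, South 2, East 4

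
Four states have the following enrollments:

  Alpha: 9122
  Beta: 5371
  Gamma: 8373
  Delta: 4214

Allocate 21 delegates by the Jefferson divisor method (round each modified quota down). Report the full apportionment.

Alpha 7, Beta 4, Gamma 7, Delta 3

Standard divisor 27080/21 ≈ 1289.524; standard quotas: Alpha 7.074, Beta 4.165, Gamma 6.493, Delta 3.268.
Rounding down gives 7, 4, 6, 3 = 20 seats, so the divisor must be adjusted.
With modified divisor 1170: modified quotas Alpha 7.797, Beta 4.591, Gamma 7.156, Delta 3.602.
Rounding down: Alpha 7, Beta 4, Gamma 7, Delta 3 (total 21).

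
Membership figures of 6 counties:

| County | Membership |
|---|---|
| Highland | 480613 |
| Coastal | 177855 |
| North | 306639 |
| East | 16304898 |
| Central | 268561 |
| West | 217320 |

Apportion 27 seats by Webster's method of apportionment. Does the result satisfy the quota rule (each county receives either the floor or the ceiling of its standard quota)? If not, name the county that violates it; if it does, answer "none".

Standard quotas: Highland 0.731, Coastal 0.270, North 0.466, East 24.794, Central 0.408, West 0.330.
Webster allocation: Highland 1, Coastal 0, North 0, East 26, Central 0, West 0.
East has quota 24.794 (lower 24, upper 25) but receives 26 — outside the quota interval.

East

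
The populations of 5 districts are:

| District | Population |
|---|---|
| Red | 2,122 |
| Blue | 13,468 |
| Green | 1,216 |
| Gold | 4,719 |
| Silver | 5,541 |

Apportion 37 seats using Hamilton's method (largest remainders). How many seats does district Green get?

Standard divisor: 27066 ÷ 37 ≈ 731.514.
Standard quotas: Red 2.9008, Blue 18.4111, Green 1.6623, Gold 6.4510, Silver 7.5747.
Lower quotas: Red 2, Blue 18, Green 1, Gold 6, Silver 7 (sum 34, leaving 3 seats).
Remainders in descending order: Red 0.9008, Green 0.6623, Silver 0.5747, Gold 0.4510, Blue 0.4111.
Largest remainders: Red, Green, Silver receive the extra seats.
Green receives 2.

2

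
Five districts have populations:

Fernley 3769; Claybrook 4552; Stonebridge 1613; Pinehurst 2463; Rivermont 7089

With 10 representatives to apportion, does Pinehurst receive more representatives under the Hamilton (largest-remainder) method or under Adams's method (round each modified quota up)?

Hamilton: Fernley 2, Claybrook 2, Stonebridge 1, Pinehurst 1, Rivermont 4.
Adams: Fernley 2, Claybrook 2, Stonebridge 1, Pinehurst 2, Rivermont 3.
Pinehurst gets 1 under Hamilton and 2 under Adams.

Adams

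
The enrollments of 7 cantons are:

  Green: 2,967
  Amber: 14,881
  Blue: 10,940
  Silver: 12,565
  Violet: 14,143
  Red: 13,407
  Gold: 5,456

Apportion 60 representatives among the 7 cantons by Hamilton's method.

Standard divisor: 74359 ÷ 60 ≈ 1239.317.
Standard quotas: Green 2.3941, Amber 12.0074, Blue 8.8274, Silver 10.1387, Violet 11.4119, Red 10.8181, Gold 4.4024.
Lower quotas: Green 2, Amber 12, Blue 8, Silver 10, Violet 11, Red 10, Gold 4 (sum 57, leaving 3 seats).
Remainders in descending order: Blue 0.8274, Red 0.8181, Violet 0.4119, Gold 0.4024, Green 0.3941, Silver 0.1387, Amber 0.0074.
The surplus seats go to Blue, Red, Violet.

Green=2, Amber=12, Blue=9, Silver=10, Violet=12, Red=11, Gold=4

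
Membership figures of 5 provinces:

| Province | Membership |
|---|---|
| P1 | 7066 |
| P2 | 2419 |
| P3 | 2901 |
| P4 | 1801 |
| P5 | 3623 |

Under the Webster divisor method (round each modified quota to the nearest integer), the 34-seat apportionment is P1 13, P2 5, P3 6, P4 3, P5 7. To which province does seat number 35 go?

Priority for the next seat is population ÷ (current seats + 0.5).
Priorities: P1 523.407, P2 439.818, P3 446.308, P4 514.571, P5 483.067.
Highest priority: P1.

P1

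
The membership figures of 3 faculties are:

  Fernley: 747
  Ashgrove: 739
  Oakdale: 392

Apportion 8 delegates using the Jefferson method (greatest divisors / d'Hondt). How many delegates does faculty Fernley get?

3

Standard divisor 1878/8 ≈ 234.75; standard quotas: Fernley 3.182, Ashgrove 3.148, Oakdale 1.670.
Rounding down gives 3, 3, 1 = 7 seats, so the divisor must be adjusted.
With modified divisor 190: modified quotas Fernley 3.932, Ashgrove 3.889, Oakdale 2.063.
Rounding down: Fernley 3, Ashgrove 3, Oakdale 2 (total 8).
Fernley receives 3.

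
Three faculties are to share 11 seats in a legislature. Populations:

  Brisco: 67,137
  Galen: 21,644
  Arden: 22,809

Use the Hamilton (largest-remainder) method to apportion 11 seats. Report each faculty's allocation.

Brisco=7; Galen=2; Arden=2

Total 111590; standard divisor 111590/11 ≈ 10144.545.
Standard quotas: Brisco 6.6180, Galen 2.1336, Arden 2.2484.
Lower quotas: Brisco 6, Galen 2, Arden 2 (sum 10, leaving 1 seat).
Remainders in descending order: Brisco 0.6180, Arden 0.2484, Galen 0.1336.
The surplus seat goes to Brisco.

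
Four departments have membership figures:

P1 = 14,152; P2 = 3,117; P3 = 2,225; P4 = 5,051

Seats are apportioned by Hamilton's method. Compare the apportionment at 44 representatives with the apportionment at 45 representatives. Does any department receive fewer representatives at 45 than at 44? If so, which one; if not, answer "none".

At 44 seats: P1 25, P2 6, P3 4, P4 9.
At 45 seats: P1 26, P2 6, P3 4, P4 9.
No department's allocation decreased.

none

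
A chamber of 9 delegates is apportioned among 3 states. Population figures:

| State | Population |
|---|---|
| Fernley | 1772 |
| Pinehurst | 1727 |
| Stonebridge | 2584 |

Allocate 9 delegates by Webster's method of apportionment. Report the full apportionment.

Standard divisor 6083/9 ≈ 675.889; standard quotas: Fernley 2.622, Pinehurst 2.555, Stonebridge 3.823.
Rounding to the nearest integer gives 3, 3, 4 = 10 seats, so the divisor must be adjusted.
With modified divisor 700: modified quotas Fernley 2.531, Pinehurst 2.467, Stonebridge 3.691.
Rounding to the nearest integer: Fernley 3, Pinehurst 2, Stonebridge 4 (total 9).

Fernley=3, Pinehurst=2, Stonebridge=4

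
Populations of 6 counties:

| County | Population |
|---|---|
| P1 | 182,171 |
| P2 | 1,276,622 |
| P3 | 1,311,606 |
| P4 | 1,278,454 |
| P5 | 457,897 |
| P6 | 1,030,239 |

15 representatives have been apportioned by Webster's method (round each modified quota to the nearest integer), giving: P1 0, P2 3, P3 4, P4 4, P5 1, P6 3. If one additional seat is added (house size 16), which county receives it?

P2

Priority for the next seat is population ÷ (current seats + 0.5).
Priorities: P1 364342.000, P2 364749.143, P3 291468.000, P4 284100.889, P5 305264.667, P6 294354.000.
Highest priority: P2.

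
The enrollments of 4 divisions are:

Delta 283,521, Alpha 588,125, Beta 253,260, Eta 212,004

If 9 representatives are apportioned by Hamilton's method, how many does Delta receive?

2

The standard divisor is 1336910/9 ≈ 148545.556.
Standard quotas: Delta 1.9086, Alpha 3.9592, Beta 1.7049, Eta 1.4272.
Lower quotas: Delta 1, Alpha 3, Beta 1, Eta 1 (sum 6, leaving 3 seats).
Remainders in descending order: Alpha 0.9592, Delta 0.9086, Beta 0.7049, Eta 0.4272.
The surplus seats go to Alpha, Delta, Beta.
Delta receives 2.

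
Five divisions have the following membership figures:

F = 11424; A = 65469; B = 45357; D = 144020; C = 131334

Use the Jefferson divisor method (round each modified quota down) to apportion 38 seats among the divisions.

F 1, A 6, B 4, D 14, C 13

Standard divisor 397604/38 ≈ 10463.263; standard quotas: F 1.092, A 6.257, B 4.335, D 13.764, C 12.552.
Rounding down gives 1, 6, 4, 13, 12 = 36 seats, so the divisor must be adjusted.
With modified divisor 9900: modified quotas F 1.154, A 6.613, B 4.582, D 14.547, C 13.266.
Rounding down: F 1, A 6, B 4, D 14, C 13 (total 38).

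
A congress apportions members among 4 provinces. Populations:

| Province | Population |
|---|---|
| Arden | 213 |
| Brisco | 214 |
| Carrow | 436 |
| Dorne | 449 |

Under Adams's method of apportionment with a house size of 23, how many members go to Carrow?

Standard divisor 1312/23 ≈ 57.043; standard quotas: Arden 3.734, Brisco 3.752, Carrow 7.643, Dorne 7.871.
Rounding up gives 4, 4, 8, 8 = 24 seats, so the divisor must be adjusted.
With modified divisor 63: modified quotas Arden 3.381, Brisco 3.397, Carrow 6.921, Dorne 7.127.
Rounding up: Arden 4, Brisco 4, Carrow 7, Dorne 8 (total 23).
Carrow receives 7.

7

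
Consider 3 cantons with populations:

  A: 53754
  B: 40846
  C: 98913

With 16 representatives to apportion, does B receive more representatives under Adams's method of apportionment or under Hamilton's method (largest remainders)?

Adams: A 4, B 4, C 8.
Hamilton: A 5, B 3, C 8.
B gets 4 under Adams and 3 under Hamilton.

Adams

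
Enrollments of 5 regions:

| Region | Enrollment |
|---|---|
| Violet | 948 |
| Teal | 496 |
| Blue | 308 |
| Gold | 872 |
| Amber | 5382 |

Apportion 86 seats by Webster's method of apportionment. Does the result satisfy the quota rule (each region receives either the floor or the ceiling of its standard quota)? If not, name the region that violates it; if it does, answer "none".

Amber

Standard quotas: Violet 10.183, Teal 5.328, Blue 3.309, Gold 9.367, Amber 57.813.
Webster allocation: Violet 10, Teal 5, Blue 3, Gold 9, Amber 59.
Amber has quota 57.813 (lower 57, upper 58) but receives 59 — outside the quota interval.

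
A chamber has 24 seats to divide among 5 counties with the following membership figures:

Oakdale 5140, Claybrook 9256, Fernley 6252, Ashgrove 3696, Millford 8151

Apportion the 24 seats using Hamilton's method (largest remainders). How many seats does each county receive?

Oakdale 4, Claybrook 7, Fernley 4, Ashgrove 3, Millford 6

Standard divisor: 32495 ÷ 24 ≈ 1353.958.
Standard quotas: Oakdale 3.7963, Claybrook 6.8363, Fernley 4.6176, Ashgrove 2.7298, Millford 6.0201.
Lower quotas: Oakdale 3, Claybrook 6, Fernley 4, Ashgrove 2, Millford 6 (sum 21, leaving 3 seats).
Remainders in descending order: Claybrook 0.8363, Oakdale 0.7963, Ashgrove 0.7298, Fernley 0.6176, Millford 0.0201.
The surplus seats go to Claybrook, Oakdale, Ashgrove.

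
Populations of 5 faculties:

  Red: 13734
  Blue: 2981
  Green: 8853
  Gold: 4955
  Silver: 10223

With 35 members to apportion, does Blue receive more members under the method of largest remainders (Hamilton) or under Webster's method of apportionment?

Webster

Hamilton: Red 12, Blue 2, Green 8, Gold 4, Silver 9.
Webster: Red 12, Blue 3, Green 7, Gold 4, Silver 9.
Blue gets 2 under Hamilton and 3 under Webster.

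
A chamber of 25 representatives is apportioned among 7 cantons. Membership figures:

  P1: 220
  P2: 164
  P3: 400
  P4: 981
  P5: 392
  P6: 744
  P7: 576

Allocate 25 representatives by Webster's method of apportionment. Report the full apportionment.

P1 2; P2 1; P3 3; P4 7; P5 3; P6 5; P7 4

Standard divisor 3477/25 ≈ 139.08; standard quotas: P1 1.582, P2 1.179, P3 2.876, P4 7.053, P5 2.819, P6 5.349, P7 4.142.
Rounding to the nearest integer gives P1 2, P2 1, P3 3, P4 7, P5 3, P6 5, P7 4 — total 25, matching the house size, so no adjustment is needed.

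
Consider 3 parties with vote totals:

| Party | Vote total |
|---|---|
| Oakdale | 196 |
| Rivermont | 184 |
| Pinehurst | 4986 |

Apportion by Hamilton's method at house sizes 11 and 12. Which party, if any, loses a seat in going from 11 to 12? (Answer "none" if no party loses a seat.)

At 11 seats: Oakdale 1, Rivermont 0, Pinehurst 10.
At 12 seats: Oakdale 1, Rivermont 0, Pinehurst 11.
No party's allocation decreased.

none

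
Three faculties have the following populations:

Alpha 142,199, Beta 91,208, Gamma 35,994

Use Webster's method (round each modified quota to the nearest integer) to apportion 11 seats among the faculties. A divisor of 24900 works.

With modified divisor 24900: modified quotas Alpha 5.711, Beta 3.663, Gamma 1.446.
Rounding to the nearest integer: Alpha 6, Beta 4, Gamma 1 (total 11).

Alpha 6, Beta 4, Gamma 1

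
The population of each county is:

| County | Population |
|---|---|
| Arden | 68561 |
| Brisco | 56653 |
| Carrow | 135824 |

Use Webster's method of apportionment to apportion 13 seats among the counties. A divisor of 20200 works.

Arden 3, Brisco 3, Carrow 7

With modified divisor 20200: modified quotas Arden 3.394, Brisco 2.805, Carrow 6.724.
Rounding to the nearest integer: Arden 3, Brisco 3, Carrow 7 (total 13).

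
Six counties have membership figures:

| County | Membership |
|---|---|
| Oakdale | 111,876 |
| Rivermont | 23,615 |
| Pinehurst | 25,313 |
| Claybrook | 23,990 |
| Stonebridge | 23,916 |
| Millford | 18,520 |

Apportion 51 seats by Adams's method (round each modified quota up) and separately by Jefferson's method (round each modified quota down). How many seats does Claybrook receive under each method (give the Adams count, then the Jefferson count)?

Adams: Oakdale 24, Rivermont 5, Pinehurst 6, Claybrook 6, Stonebridge 6, Millford 4.
Jefferson: Oakdale 26, Rivermont 5, Pinehurst 6, Claybrook 5, Stonebridge 5, Millford 4.
Claybrook gets 6 under Adams and 5 under Jefferson.

6 and 5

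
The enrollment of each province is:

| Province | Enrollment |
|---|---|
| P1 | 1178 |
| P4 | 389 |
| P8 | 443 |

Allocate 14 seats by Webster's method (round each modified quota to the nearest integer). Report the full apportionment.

Standard divisor 2010/14 ≈ 143.571; standard quotas: P1 8.205, P4 2.709, P8 3.086.
Rounding to the nearest integer gives P1 8, P4 3, P8 3 — total 14, matching the house size, so no adjustment is needed.

P1: 8, P4: 3, P8: 3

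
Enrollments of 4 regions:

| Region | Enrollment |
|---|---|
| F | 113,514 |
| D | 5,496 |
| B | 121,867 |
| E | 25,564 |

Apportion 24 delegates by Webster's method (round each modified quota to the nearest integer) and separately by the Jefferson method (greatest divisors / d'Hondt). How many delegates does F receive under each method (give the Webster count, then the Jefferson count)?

Webster: F 10, D 1, B 11, E 2.
Jefferson: F 11, D 0, B 11, E 2.
F gets 10 under Webster and 11 under Jefferson.

10 and 11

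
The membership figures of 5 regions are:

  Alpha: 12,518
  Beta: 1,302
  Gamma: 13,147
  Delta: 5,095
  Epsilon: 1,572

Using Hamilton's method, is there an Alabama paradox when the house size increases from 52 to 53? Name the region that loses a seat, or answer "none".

Epsilon

At 52 seats: Alpha 19, Beta 2, Gamma 20, Delta 8, Epsilon 3.
At 53 seats: Alpha 20, Beta 2, Gamma 21, Delta 8, Epsilon 2.
Epsilon drops from 3 to 2.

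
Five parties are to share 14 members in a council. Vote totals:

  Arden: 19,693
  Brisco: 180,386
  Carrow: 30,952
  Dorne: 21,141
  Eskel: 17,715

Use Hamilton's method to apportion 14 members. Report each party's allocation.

Standard divisor: 269887 ÷ 14 ≈ 19277.643.
Standard quotas: Arden 1.0215, Brisco 9.3573, Carrow 1.6056, Dorne 1.0967, Eskel 0.9189.
Lower quotas: Arden 1, Brisco 9, Carrow 1, Dorne 1, Eskel 0 (sum 12, leaving 2 seats).
Remainders in descending order: Eskel 0.9189, Carrow 0.6056, Brisco 0.3573, Dorne 0.0967, Arden 0.0215.
The surplus seats go to Eskel, Carrow.

Arden 1; Brisco 9; Carrow 2; Dorne 1; Eskel 1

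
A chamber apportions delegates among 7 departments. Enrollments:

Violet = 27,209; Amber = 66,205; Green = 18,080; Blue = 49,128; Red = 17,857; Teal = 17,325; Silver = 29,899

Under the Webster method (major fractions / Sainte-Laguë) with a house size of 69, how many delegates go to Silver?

9

Standard divisor 225703/69 ≈ 3271.058; standard quotas: Violet 8.318, Amber 20.240, Green 5.527, Blue 15.019, Red 5.459, Teal 5.296, Silver 9.140.
Rounding to the nearest integer gives 8, 20, 6, 15, 5, 5, 9 = 68 seats, so the divisor must be adjusted.
With modified divisor 3234.68: modified quotas Violet 8.412, Amber 20.467, Green 5.589, Blue 15.188, Red 5.520, Teal 5.356, Silver 9.243.
Rounding to the nearest integer: Violet 8, Amber 20, Green 6, Blue 15, Red 6, Teal 5, Silver 9 (total 69).
Silver receives 9.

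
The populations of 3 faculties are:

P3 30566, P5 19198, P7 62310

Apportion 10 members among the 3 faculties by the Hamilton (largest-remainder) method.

P3=3; P5=2; P7=5

Total 112074; standard divisor 112074/10 ≈ 11207.4.
Standard quotas: P3 2.7273, P5 1.7130, P7 5.5597.
Lower quotas: P3 2, P5 1, P7 5 (sum 8, leaving 2 seats).
Remainders in descending order: P3 0.7273, P5 0.7130, P7 0.5597.
The surplus seats go to P3, P5.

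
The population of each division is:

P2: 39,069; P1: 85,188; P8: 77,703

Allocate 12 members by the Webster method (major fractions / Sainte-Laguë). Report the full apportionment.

Standard divisor 201960/12 ≈ 16830; standard quotas: P2 2.321, P1 5.062, P8 4.617.
Rounding to the nearest integer gives P2 2, P1 5, P8 5 — total 12, matching the house size, so no adjustment is needed.

P2 2, P1 5, P8 5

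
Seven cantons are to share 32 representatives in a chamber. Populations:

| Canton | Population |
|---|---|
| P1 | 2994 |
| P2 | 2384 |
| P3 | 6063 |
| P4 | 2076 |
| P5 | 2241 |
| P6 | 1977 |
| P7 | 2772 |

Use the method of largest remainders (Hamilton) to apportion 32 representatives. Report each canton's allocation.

The standard divisor is 20507/32 ≈ 640.844.
Standard quotas: P1 4.6720, P2 3.7201, P3 9.4610, P4 3.2395, P5 3.4970, P6 3.0850, P7 4.3255.
Lower quotas: P1 4, P2 3, P3 9, P4 3, P5 3, P6 3, P7 4 (sum 29, leaving 3 seats).
Remainders in descending order: P2 0.7201, P1 0.6720, P5 0.4970, P3 0.4610, P7 0.3255, P4 0.2395, P6 0.0850.
The surplus seats go to P2, P1, P5.

P1 5, P2 4, P3 9, P4 3, P5 4, P6 3, P7 4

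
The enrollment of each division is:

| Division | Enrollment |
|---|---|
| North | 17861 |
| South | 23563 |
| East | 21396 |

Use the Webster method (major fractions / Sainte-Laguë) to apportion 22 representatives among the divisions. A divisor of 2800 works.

North: 6, South: 8, East: 8

With modified divisor 2800: modified quotas North 6.379, South 8.415, East 7.641.
Rounding to the nearest integer: North 6, South 8, East 8 (total 22).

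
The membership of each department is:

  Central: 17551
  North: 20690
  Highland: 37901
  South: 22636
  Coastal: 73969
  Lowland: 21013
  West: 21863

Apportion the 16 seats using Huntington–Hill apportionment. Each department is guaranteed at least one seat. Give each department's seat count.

With divisor 14744: modified quotas Central 1.190, North 1.403, Highland 2.571, South 1.535, Coastal 5.017, Lowland 1.425, West 1.483.
Geometric-mean thresholds: Central √(1·2)=1.414, North √(1·2)=1.414, Highland √(2·3)=2.449, South √(1·2)=1.414, Coastal √(5·6)=5.477, Lowland √(1·2)=1.414, West √(1·2)=1.414.
Each quota rounded against its threshold gives Central 1, North 1, Highland 3, South 2, Coastal 5, Lowland 2, West 2 (total 16).

Central 1, North 1, Highland 3, South 2, Coastal 5, Lowland 2, West 2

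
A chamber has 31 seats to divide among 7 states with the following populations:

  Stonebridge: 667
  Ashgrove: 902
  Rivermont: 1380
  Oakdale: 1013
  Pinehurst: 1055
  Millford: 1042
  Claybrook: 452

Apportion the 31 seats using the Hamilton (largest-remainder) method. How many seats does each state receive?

Total 6511; standard divisor 6511/31 ≈ 210.032.
Standard quotas: Stonebridge 3.176, Ashgrove 4.295, Rivermont 6.570, Oakdale 4.823, Pinehurst 5.023, Millford 4.961, Claybrook 2.152.
Lower quotas: Stonebridge 3, Ashgrove 4, Rivermont 6, Oakdale 4, Pinehurst 5, Millford 4, Claybrook 2 (sum 28, leaving 3 seats).
Remainders in descending order: Millford 0.961, Oakdale 0.823, Rivermont 0.570, Ashgrove 0.295, Stonebridge 0.176, Claybrook 0.152, Pinehurst 0.023.
The surplus seats go to Millford, Oakdale, Rivermont.

Stonebridge: 3, Ashgrove: 4, Rivermont: 7, Oakdale: 5, Pinehurst: 5, Millford: 5, Claybrook: 2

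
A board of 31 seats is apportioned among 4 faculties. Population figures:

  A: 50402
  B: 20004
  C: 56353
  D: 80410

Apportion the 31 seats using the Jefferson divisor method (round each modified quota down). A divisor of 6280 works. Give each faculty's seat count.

With modified divisor 6280: modified quotas A 8.026, B 3.185, C 8.973, D 12.804.
Rounding down: A 8, B 3, C 8, D 12 (total 31).

A: 8; B: 3; C: 8; D: 12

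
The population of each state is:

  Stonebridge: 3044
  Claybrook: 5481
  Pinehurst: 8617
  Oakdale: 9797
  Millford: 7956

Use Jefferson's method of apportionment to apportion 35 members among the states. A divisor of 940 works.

With modified divisor 940: modified quotas Stonebridge 3.238, Claybrook 5.831, Pinehurst 9.167, Oakdale 10.422, Millford 8.464.
Rounding down: Stonebridge 3, Claybrook 5, Pinehurst 9, Oakdale 10, Millford 8 (total 35).

Stonebridge 3, Claybrook 5, Pinehurst 9, Oakdale 10, Millford 8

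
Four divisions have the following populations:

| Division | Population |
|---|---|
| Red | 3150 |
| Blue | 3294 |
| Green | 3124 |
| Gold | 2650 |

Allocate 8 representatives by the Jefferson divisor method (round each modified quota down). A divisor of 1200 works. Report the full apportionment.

With modified divisor 1200: modified quotas Red 2.625, Blue 2.745, Green 2.603, Gold 2.208.
Rounding down: Red 2, Blue 2, Green 2, Gold 2 (total 8).

Red 2, Blue 2, Green 2, Gold 2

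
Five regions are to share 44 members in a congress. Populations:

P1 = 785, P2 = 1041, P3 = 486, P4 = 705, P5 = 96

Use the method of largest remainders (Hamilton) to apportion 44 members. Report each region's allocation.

The standard divisor is 3113/44 ≈ 70.75.
Standard quotas: P1 11.095, P2 14.714, P3 6.869, P4 9.965, P5 1.357.
Lower quotas: P1 11, P2 14, P3 6, P4 9, P5 1 (sum 41, leaving 3 seats).
Remainders in descending order: P4 0.965, P3 0.869, P2 0.714, P5 0.357, P1 0.095.
Largest remainders: P4, P3, P2 receive the extra seats.

P1: 11, P2: 15, P3: 7, P4: 10, P5: 1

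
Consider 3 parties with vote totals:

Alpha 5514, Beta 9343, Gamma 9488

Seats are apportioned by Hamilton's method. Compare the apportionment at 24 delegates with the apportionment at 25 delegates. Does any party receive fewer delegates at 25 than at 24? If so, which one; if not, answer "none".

none

At 24 seats: Alpha 6, Beta 9, Gamma 9.
At 25 seats: Alpha 6, Beta 9, Gamma 10.
No party's allocation decreased.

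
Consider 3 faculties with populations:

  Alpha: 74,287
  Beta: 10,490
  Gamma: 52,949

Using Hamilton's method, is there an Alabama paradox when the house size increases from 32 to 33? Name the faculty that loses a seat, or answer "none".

Beta

At 32 seats: Alpha 17, Beta 3, Gamma 12.
At 33 seats: Alpha 18, Beta 2, Gamma 13.
Beta drops from 3 to 2.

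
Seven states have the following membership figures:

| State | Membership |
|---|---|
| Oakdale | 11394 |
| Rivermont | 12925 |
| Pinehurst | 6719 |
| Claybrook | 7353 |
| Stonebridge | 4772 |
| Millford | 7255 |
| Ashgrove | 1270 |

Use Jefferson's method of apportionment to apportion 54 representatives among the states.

Standard divisor 51688/54 ≈ 957.185; standard quotas: Oakdale 11.904, Rivermont 13.503, Pinehurst 7.020, Claybrook 7.682, Stonebridge 4.985, Millford 7.580, Ashgrove 1.327.
Rounding down gives 11, 13, 7, 7, 4, 7, 1 = 50 seats, so the divisor must be adjusted.
With modified divisor 910: modified quotas Oakdale 12.521, Rivermont 14.203, Pinehurst 7.384, Claybrook 8.080, Stonebridge 5.244, Millford 7.973, Ashgrove 1.396.
Rounding down: Oakdale 12, Rivermont 14, Pinehurst 7, Claybrook 8, Stonebridge 5, Millford 7, Ashgrove 1 (total 54).

Oakdale: 12, Rivermont: 14, Pinehurst: 7, Claybrook: 8, Stonebridge: 5, Millford: 7, Ashgrove: 1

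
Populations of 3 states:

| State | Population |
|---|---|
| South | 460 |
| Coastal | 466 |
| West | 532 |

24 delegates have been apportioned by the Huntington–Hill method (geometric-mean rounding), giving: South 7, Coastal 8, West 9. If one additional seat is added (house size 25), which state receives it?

Priority for the next seat is population ÷ (√(s·(s+1))).
Priorities: South 61.470, Coastal 54.919, West 56.078.
Highest priority: South.

South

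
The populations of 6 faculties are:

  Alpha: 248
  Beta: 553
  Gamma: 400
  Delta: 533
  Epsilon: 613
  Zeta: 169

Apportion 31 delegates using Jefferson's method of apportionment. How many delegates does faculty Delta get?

Standard divisor 2516/31 ≈ 81.161; standard quotas: Alpha 3.056, Beta 6.814, Gamma 4.928, Delta 6.567, Epsilon 7.553, Zeta 2.082.
Rounding down gives 3, 6, 4, 6, 7, 2 = 28 seats, so the divisor must be adjusted.
With modified divisor 76.4: modified quotas Alpha 3.246, Beta 7.238, Gamma 5.236, Delta 6.976, Epsilon 8.024, Zeta 2.212.
Rounding down: Alpha 3, Beta 7, Gamma 5, Delta 6, Epsilon 8, Zeta 2 (total 31).
Delta receives 6.

6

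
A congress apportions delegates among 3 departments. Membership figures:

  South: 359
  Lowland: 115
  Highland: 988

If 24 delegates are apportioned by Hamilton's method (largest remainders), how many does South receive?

Total 1462; standard divisor 1462/24 ≈ 60.917.
Standard quotas: South 5.893, Lowland 1.888, Highland 16.219.
Lower quotas: South 5, Lowland 1, Highland 16 (sum 22, leaving 2 seats).
Remainders in descending order: South 0.893, Lowland 0.888, Highland 0.219.
The surplus seats go to South, Lowland.
South receives 6.

6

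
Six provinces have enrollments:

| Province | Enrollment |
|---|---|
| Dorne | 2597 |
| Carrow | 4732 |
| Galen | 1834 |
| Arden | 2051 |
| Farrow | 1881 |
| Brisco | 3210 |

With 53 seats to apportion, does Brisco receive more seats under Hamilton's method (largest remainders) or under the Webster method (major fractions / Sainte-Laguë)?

Hamilton: Dorne 9, Carrow 15, Galen 6, Arden 7, Farrow 6, Brisco 10.
Webster: Dorne 8, Carrow 15, Galen 6, Arden 7, Farrow 6, Brisco 11.
Brisco gets 10 under Hamilton and 11 under Webster.

Webster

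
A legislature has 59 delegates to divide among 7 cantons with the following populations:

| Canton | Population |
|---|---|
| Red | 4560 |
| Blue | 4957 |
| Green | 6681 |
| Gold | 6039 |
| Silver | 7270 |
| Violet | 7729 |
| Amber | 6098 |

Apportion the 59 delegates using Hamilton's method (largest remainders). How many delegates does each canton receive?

Standard divisor: 43334 ÷ 59 ≈ 734.475.
Standard quotas: Red 6.2085, Blue 6.7490, Green 9.0963, Gold 8.2222, Silver 9.8982, Violet 10.5232, Amber 8.3025.
Lower quotas: Red 6, Blue 6, Green 9, Gold 8, Silver 9, Violet 10, Amber 8 (sum 56, leaving 3 seats).
Remainders in descending order: Silver 0.8982, Blue 0.7490, Violet 0.5232, Amber 0.3025, Gold 0.2222, Red 0.2085, Green 0.0963.
The surplus seats go to Silver, Blue, Violet.

Red: 6, Blue: 7, Green: 9, Gold: 8, Silver: 10, Violet: 11, Amber: 8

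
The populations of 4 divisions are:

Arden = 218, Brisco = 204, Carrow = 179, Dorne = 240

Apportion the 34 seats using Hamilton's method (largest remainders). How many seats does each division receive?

Standard divisor: 841 ÷ 34 ≈ 24.735.
Standard quotas: Arden 8.813, Brisco 8.247, Carrow 7.237, Dorne 9.703.
Lower quotas: Arden 8, Brisco 8, Carrow 7, Dorne 9 (sum 32, leaving 2 seats).
Remainders in descending order: Arden 0.813, Dorne 0.703, Brisco 0.247, Carrow 0.237.
The surplus seats go to Arden, Dorne.

Arden: 9, Brisco: 8, Carrow: 7, Dorne: 10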